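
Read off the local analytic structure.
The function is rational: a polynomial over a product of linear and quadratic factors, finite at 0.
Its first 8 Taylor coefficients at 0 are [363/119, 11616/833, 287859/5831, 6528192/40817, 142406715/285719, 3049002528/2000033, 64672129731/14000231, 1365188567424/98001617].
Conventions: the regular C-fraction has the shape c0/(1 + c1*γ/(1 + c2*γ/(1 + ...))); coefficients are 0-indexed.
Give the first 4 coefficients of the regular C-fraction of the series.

The regular C-fraction coefficients are [363/119, -32/7, 33/32, -33/32].

Taylor coefficients (read off): a_0 = 363/119, a_1 = 11616/833, a_2 = 287859/5831, a_3 = 6528192/40817.
c0 = a_0 = 363/119. Peel one level at a time: if S = 1 + c*γ/S' with S'(0) = 1, then c is the γ-coefficient of S and S' = c*γ/(S - 1).
S_1 = c0/f = 1 + (-32/7)*γ + (33/7)*γ^2 + ...; c1 = -32/7.
S_2 = c1*γ/(S_1 - 1) = 1 + (33/32)*γ + (1089/1024)*γ^2 + ...; c2 = 33/32.
S_3 = c2*γ/(S_2 - 1) = 1 + (-33/32)*γ + ...; c3 = -33/32.


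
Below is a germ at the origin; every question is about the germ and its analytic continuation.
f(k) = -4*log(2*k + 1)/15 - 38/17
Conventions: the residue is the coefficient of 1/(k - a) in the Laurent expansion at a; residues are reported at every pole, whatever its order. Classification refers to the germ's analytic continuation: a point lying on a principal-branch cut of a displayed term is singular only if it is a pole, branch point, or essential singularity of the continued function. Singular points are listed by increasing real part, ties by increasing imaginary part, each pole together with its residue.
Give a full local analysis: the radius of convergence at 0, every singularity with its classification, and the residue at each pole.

Radius of convergence at 0: 1/2.
At -1/2: a logarithmic branch point.

Branch term (-4/15)*log(1 - k/(-1/2)): its argument vanishes at k = -1/2, a logarithmic branch point, modulus 1/2.
The radius of convergence is the smallest modulus among the singular points: 1/2.


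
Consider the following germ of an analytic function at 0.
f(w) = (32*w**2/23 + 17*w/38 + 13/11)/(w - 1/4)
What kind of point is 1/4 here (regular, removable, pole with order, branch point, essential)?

The point is a pole of order 1.

The denominator factor w - 1/4 vanishes at 1/4 and appears to the power 1; the numerator there equals 53093/38456, nonzero, and no other factor vanishes.
Hence a pole whose order is the multiplicity, 1.


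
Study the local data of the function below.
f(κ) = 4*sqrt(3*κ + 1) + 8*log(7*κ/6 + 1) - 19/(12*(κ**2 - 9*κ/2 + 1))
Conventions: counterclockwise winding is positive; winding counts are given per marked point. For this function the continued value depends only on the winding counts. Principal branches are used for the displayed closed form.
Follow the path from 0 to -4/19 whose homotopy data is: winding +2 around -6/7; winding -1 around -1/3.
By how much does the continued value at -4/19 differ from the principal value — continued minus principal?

Continued minus principal equals (-(8/19)*sqrt(133)) + ((32)*pi)*i.

The rational part is single-valued and drops out of the difference; each branch term changes only by its own monodromy.
(4)*sqrt(1 - κ/(-1/3)): winding -1 is odd, the square root flips sign, contributing -2*(4)*sqrt(1 - (-4/19)/(-1/3)) = -2*(4)*sqrt(7/19) = -(8/19)*sqrt(133).
(8)*log(1 - κ/(-6/7)): each positive loop around -6/7 adds 2*pi*i to the log, so winding +2 contributes (8)*(2)*2*pi*i = (32)*pi*i.
Summing the contributions at κ = -4/19 gives (-(8/19)*sqrt(133)) + ((32)*pi)*i.


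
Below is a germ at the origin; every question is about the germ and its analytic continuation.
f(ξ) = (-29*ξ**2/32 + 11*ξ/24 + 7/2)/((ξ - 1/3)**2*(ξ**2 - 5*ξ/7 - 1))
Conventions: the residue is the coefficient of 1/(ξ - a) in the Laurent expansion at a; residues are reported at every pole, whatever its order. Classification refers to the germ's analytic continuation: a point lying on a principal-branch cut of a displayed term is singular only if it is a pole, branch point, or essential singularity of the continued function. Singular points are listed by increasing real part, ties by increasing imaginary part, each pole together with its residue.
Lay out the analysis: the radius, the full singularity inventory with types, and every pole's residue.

Radius of convergence at 0: 1/3.
At 5/14 - (1/14)*sqrt(221): a pole of order 1; residue -42357/322624 - (5085507/71299904)*sqrt(221).
At 1/3: a pole of order 2; residue 42357/161312.
At 5/14 + (1/14)*sqrt(221): a pole of order 1; residue -42357/322624 + (5085507/71299904)*sqrt(221).

Denominator factor (ξ**2 - 5*ξ/7 - 1): discriminant 221/49, real irrational roots 5/14 + (1/14)*sqrt(221) and 5/14 - (1/14)*sqrt(221); poles of order 1, moduli 5/14 + (1/14)*sqrt(221) and -5/14 + (1/14)*sqrt(221).
Denominator factor (ξ - 1/3)^2: pole of order 2 at 1/3, modulus 1/3.
The radius of convergence is the smallest modulus among the singular points: 1/3.
The factor ξ**2 - 5*ξ/7 - 1 splits as (ξ - a)(ξ - a') with a = 5/14 - (1/14)*sqrt(221), a' = 5/14 + (1/14)*sqrt(221). At the order-1 pole a set g(ξ) = (ξ - a)*f(ξ) = [(-29*ξ**2/32 + 11*ξ/24 + 7/2)/(ξ - 1/3)**2] / (ξ - a').
Simple pole: residue = g(a) at a = 5/14 - (1/14)*sqrt(221), which is -42357/322624 - (5085507/71299904)*sqrt(221).
At the order-2 pole 1/3 set g(ξ) = (ξ - (1/3))^2*f(ξ) = (-29*ξ**2/32 + 11*ξ/24 + 7/2)/(ξ**2 - 5*ξ/7 - 1).
Order-2 pole: residue = g'(a); g'(1/3) = 42357/161312, so the residue is 42357/161312.
The factor ξ**2 - 5*ξ/7 - 1 splits as (ξ - a)(ξ - a') with a = 5/14 + (1/14)*sqrt(221), a' = 5/14 - (1/14)*sqrt(221). At the order-1 pole a set g(ξ) = (ξ - a)*f(ξ) = [(-29*ξ**2/32 + 11*ξ/24 + 7/2)/(ξ - 1/3)**2] / (ξ - a').
Simple pole: residue = g(a) at a = 5/14 + (1/14)*sqrt(221), which is -42357/322624 + (5085507/71299904)*sqrt(221).
List the singular points by increasing real part (a conjugate pair: the negative imaginary part first).


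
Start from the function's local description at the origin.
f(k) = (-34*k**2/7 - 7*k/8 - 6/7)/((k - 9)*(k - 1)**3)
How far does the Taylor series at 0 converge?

The radius of convergence is 1.

Denominator factor (k - 9): pole of order 1 at 9, modulus 9.
Denominator factor (k - 1)^3: pole of order 3 at 1, modulus 1.
The radius of convergence is the smallest modulus among the singular points: 1.


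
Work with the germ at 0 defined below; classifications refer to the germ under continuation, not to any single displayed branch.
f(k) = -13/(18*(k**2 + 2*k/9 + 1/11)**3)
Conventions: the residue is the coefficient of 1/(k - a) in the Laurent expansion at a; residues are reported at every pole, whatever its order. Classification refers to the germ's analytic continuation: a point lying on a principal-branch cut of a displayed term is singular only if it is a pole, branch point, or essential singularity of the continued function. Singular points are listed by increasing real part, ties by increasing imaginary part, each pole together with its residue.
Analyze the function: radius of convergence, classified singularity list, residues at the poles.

Denominator factor (k**2 + 2*k/9 + 1/11)^3: discriminant -280/891, complex-conjugate roots (-1/9) + ((1/99)*sqrt(770))*i and (-1/9) - ((1/99)*sqrt(770))*i; poles of order 3, moduli (1/11)*sqrt(11) and (1/11)*sqrt(11).
The radius of convergence is the smallest modulus among the singular points: (1/11)*sqrt(11).
The factor k**2 + 2*k/9 + 1/11 splits as (k - a)(k - a') with a = (-1/9) - ((1/99)*sqrt(770))*i, a' = (-1/9) + ((1/99)*sqrt(770))*i. At the order-3 pole a set g(k) = (k - a)^3*f(k) = [-13/18] / (k - a')^3.
Order-3 pole: residue = g''(a)/2; g''((-1/9) - ((1/99)*sqrt(770))*i) = -((30961359/5488000)*sqrt(770))*i, so the residue is -((30961359/10976000)*sqrt(770))*i.
The factor k**2 + 2*k/9 + 1/11 splits as (k - a)(k - a') with a = (-1/9) + ((1/99)*sqrt(770))*i, a' = (-1/9) - ((1/99)*sqrt(770))*i. At the order-3 pole a set g(k) = (k - a)^3*f(k) = [-13/18] / (k - a')^3.
Order-3 pole: residue = g''(a)/2; g''((-1/9) + ((1/99)*sqrt(770))*i) = ((30961359/5488000)*sqrt(770))*i, so the residue is ((30961359/10976000)*sqrt(770))*i.
List the singular points by increasing real part (a conjugate pair: the negative imaginary part first).

Radius of convergence at 0: (1/11)*sqrt(11).
At (-1/9) - ((1/99)*sqrt(770))*i: a pole of order 3; residue -((30961359/10976000)*sqrt(770))*i.
At (-1/9) + ((1/99)*sqrt(770))*i: a pole of order 3; residue ((30961359/10976000)*sqrt(770))*i.


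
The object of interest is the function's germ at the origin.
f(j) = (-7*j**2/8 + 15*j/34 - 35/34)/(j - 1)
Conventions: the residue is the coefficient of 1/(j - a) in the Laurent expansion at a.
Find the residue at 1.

At the order-1 pole 1 set g(j) = (j - (1))*f(j) = -7*j**2/8 + 15*j/34 - 35/34.
Simple pole: residue = g(a) at a = 1, which is -199/136.

The residue is -199/136.


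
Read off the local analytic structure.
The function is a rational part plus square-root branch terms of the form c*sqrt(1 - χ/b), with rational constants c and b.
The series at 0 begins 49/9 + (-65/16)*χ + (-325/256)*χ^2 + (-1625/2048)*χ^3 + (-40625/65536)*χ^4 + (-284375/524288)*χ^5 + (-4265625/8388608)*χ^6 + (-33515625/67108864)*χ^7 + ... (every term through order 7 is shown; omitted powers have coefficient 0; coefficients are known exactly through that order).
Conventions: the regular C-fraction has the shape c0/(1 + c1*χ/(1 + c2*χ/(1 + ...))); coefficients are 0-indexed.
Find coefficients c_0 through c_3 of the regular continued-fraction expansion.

Taylor coefficients (read off): a_0 = 49/9, a_1 = -65/16, a_2 = -325/256, a_3 = -1625/2048.
c0 = a_0 = 49/9. Peel one level at a time: if S = 1 + c*χ/S' with S'(0) = 1, then c is the χ-coefficient of S and S' = c*χ/(S - 1).
S_1 = c0/f = 1 + (585/784)*χ + (242775/307328)*χ^2 + ...; c1 = 585/784.
S_2 = c1*χ/(S_1 - 1) = 1 + (-415/392)*χ + (-25/256)*χ^2 + ...; c2 = -415/392.
S_3 = c2*χ/(S_2 - 1) = 1 + (-245/2656)*χ + ...; c3 = -245/2656.

The regular C-fraction coefficients are [49/9, 585/784, -415/392, -245/2656].


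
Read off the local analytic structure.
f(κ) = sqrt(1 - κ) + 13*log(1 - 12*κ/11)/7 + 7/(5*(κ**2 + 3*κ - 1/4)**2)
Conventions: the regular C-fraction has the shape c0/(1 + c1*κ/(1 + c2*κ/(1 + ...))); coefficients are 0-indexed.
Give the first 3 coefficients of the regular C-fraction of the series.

The regular C-fraction coefficients are [117/5, -412007/18018, 66052139603/14847084252].

Taylor coefficients (expand at 0): a_0 = 117/5, a_1 = 412007/770, a_2 = 66775921/6776.
c0 = a_0 = 117/5. Peel one level at a time: if S = 1 + c*κ/S' with S'(0) = 1, then c is the κ-coefficient of S and S' = c*κ/(S - 1).
S_1 = c0/f = 1 + (-412007/18018)*κ + (66052139603/649296648)*κ^2 + ...; c1 = -412007/18018.
S_2 = c1*κ/(S_1 - 1) = 1 + (66052139603/14847084252)*κ + ...; c2 = 66052139603/14847084252.


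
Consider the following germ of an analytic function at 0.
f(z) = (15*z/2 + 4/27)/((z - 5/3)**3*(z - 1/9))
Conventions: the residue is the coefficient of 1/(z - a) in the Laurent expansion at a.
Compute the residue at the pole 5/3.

At the order-3 pole 5/3 set g(z) = (z - (5/3))^3*f(z) = (15*z/2 + 4/27)/(z - 1/9).
Order-3 pole: residue = g''(a)/2; g''(5/3) = 1431/2744, so the residue is 1431/5488.

The residue is 1431/5488.


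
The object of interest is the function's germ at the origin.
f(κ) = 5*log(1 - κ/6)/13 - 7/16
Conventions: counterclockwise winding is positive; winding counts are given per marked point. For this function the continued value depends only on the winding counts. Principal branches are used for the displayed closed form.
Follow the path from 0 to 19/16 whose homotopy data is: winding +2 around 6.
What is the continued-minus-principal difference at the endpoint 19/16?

Continued minus principal equals (20/13)*pi*i.

The rational part is single-valued and drops out of the difference; each branch term changes only by its own monodromy.
(5/13)*log(1 - κ/(6)): each positive loop around 6 adds 2*pi*i to the log, so winding +2 contributes (5/13)*(2)*2*pi*i = (20/13)*pi*i.
Summing the contributions at κ = 19/16 gives (20/13)*pi*i.


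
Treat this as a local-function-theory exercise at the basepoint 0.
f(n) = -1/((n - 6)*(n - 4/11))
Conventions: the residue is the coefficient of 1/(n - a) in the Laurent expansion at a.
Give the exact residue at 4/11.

The residue is 11/62.

At the order-1 pole 4/11 set g(n) = (n - (4/11))*f(n) = -1/(n - 6).
Simple pole: residue = g(a) at a = 4/11, which is 11/62.


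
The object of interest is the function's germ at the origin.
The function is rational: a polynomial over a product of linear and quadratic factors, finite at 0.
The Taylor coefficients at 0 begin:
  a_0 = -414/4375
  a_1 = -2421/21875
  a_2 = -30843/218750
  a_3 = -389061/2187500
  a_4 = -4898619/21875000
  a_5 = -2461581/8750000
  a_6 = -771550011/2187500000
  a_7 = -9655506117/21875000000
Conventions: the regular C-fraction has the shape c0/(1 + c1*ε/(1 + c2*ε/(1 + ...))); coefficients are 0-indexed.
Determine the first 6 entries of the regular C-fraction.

Taylor coefficients (read off): a_0 = -414/4375, a_1 = -2421/21875, a_2 = -30843/218750, a_3 = -389061/2187500, a_4 = -4898619/21875000, a_5 = -2461581/8750000.
c0 = a_0 = -414/4375. Peel one level at a time: if S = 1 + c*ε/S' with S'(0) = 1, then c is the ε-coefficient of S and S' = c*ε/(S - 1).
S_1 = c0/f = 1 + (-269/230)*ε + (-323/2645)*ε^2 + ...; c1 = -269/230.
S_2 = c1*ε/(S_1 - 1) = 1 + (-646/6187)*ε + (28932/1809025)*ε^2 + ...; c2 = -646/6187.
S_3 = c2*ε/(S_2 - 1) = 1 + (332718/2172175)*ε + (3749184/65205625)*ε^2 + ...; c3 = 332718/2172175.
S_4 = c3*ε/(S_3 - 1) = 1 + (-7308192/19468825)*ε + (-43849152/145323025)*ε^2 + ...; c4 = -7308192/19468825.
S_5 = c4*ε/(S_4 - 1) = 1 + (-1938/2411)*ε + ...; c5 = -1938/2411.

The regular C-fraction coefficients are [-414/4375, -269/230, -646/6187, 332718/2172175, -7308192/19468825, -1938/2411].


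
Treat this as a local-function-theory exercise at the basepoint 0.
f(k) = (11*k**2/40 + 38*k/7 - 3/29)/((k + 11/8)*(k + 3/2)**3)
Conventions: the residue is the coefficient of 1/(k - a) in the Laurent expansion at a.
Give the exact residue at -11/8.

At the order-1 pole -11/8 set g(k) = (k - (-11/8))*f(k) = (11*k**2/40 + 38*k/7 - 3/29)/(k + 3/2)**3.
Simple pole: residue = g(a) at a = -11/8, which is -3662607/1015.

The residue is -3662607/1015.


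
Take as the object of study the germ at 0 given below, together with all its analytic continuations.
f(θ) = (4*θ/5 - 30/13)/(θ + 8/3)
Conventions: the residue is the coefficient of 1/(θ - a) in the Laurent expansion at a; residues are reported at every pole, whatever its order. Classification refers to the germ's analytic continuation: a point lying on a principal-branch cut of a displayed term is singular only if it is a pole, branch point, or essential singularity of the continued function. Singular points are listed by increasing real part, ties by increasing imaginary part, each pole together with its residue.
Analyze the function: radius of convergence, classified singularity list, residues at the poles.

Denominator factor (θ + 8/3): pole of order 1 at -8/3, modulus 8/3.
The radius of convergence is the smallest modulus among the singular points: 8/3.
At the order-1 pole -8/3 set g(θ) = (θ - (-8/3))*f(θ) = 4*θ/5 - 30/13.
Simple pole: residue = g(a) at a = -8/3, which is -866/195.

Radius of convergence at 0: 8/3.
At -8/3: a pole of order 1; residue -866/195.


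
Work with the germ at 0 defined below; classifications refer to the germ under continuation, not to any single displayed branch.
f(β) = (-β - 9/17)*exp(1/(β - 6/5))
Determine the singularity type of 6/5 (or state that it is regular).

The point is an essential singularity.

The exponent 1/(β - (6/5)) has a pole at 6/5, so exp(1/(β - (6/5))) takes every nonzero value near it: an essential singularity (not a pole of any order).


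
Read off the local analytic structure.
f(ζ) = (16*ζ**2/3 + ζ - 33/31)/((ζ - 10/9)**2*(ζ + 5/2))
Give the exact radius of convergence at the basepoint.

Denominator factor (ζ + 5/2): pole of order 1 at -5/2, modulus 5/2.
Denominator factor (ζ - 10/9)^2: pole of order 2 at 10/9, modulus 10/9.
The radius of convergence is the smallest modulus among the singular points: 10/9.

The radius of convergence is 10/9.


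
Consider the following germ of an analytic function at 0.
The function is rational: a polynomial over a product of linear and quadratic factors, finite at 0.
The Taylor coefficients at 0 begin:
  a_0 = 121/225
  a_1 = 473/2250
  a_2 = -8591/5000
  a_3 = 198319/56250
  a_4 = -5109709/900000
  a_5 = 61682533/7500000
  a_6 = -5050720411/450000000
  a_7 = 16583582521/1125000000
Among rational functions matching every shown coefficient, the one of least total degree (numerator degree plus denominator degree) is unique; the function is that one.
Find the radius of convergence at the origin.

No rational of total degree below 4 reproduces all 8 coefficients; solving the [2/2] Pade equations on them gives f(x) = (-x**2/2 + 38*x/33 + 4/9)/(x + 10/11)**2, whose expansion matches every shown term.
Denominator factor (x + 10/11)^2: pole of order 2 at -10/11, modulus 10/11.
The radius of convergence is the smallest modulus among the singular points: 10/11.

The radius of convergence is 10/11.


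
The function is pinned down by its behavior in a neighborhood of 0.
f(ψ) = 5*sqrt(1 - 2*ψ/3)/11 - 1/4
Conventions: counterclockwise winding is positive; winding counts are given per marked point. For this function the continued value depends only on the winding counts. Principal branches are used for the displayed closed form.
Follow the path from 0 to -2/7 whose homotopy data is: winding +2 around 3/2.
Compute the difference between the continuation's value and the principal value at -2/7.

The rational part is single-valued and drops out of the difference; each branch term changes only by its own monodromy.
(5/11)*sqrt(1 - ψ/(3/2)): winding +2 is even, the square root returns to the same sheet, contribution 0.
Summing the contributions at ψ = -2/7 gives 0.

Continued minus principal equals 0.


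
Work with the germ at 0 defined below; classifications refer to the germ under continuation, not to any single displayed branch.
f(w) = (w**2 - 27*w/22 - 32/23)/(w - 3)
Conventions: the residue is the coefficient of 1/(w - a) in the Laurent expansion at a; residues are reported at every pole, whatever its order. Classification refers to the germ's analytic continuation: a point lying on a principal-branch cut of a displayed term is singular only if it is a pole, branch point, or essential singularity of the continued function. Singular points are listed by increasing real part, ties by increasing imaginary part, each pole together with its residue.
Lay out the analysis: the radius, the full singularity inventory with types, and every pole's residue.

Radius of convergence at 0: 3.
At 3: a pole of order 1; residue 1987/506.

Denominator factor (w - 3): pole of order 1 at 3, modulus 3.
The radius of convergence is the smallest modulus among the singular points: 3.
At the order-1 pole 3 set g(w) = (w - (3))*f(w) = w**2 - 27*w/22 - 32/23.
Simple pole: residue = g(a) at a = 3, which is 1987/506.


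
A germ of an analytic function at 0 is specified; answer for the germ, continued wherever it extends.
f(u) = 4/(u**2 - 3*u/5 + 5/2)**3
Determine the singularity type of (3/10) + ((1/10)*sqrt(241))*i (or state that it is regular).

The denominator factor u**2 - 3*u/5 + 5/2 vanishes at (3/10) + ((1/10)*sqrt(241))*i and appears to the power 3; the numerator there equals 4, nonzero, and no other factor vanishes.
Hence a pole whose order is the multiplicity, 3.

The point is a pole of order 3.


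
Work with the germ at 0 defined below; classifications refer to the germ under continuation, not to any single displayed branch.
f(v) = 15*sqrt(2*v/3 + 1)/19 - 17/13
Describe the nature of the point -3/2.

The term (15/19)*sqrt(1 - v/(-3/2)) has argument 1 - -3/2/(-3/2) = 0 at -3/2: a square-root (algebraic, two-sheeted) branch point; the remaining terms are analytic or single-valued there.

The point is an algebraic (square-root) branch point.


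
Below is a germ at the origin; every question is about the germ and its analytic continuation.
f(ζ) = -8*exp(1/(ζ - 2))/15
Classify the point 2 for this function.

The exponent 1/(ζ - (2)) has a pole at 2, so exp(1/(ζ - (2))) takes every nonzero value near it: an essential singularity (not a pole of any order).

The point is an essential singularity.


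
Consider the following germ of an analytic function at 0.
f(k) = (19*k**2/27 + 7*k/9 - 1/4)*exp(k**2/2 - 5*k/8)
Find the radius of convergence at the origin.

The factor exp(k**2/2 - 5*k/8) is entire and contributes no finite singular point.
The polynomial part has no poles.
No finite singular points: the Taylor series at 0 converges everywhere.

The radius of convergence is infinite.


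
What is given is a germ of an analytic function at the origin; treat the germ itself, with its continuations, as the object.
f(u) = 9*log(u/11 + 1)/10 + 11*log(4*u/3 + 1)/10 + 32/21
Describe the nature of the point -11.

The point is a logarithmic branch point.

The term (9/10)*log(1 - u/(-11)) has argument 1 - -11/(-11) = 0 at -11: a logarithmic (infinitely-sheeted) branch point; the remaining terms are analytic or single-valued there.


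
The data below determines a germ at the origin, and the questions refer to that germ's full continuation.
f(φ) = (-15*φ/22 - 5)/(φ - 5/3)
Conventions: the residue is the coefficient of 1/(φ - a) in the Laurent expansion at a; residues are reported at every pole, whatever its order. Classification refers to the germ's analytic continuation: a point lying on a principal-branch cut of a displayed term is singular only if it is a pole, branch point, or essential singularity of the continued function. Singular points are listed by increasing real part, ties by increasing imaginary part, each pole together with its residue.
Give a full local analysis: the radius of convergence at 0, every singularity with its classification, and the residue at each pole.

Radius of convergence at 0: 5/3.
At 5/3: a pole of order 1; residue -135/22.

Denominator factor (φ - 5/3): pole of order 1 at 5/3, modulus 5/3.
The radius of convergence is the smallest modulus among the singular points: 5/3.
At the order-1 pole 5/3 set g(φ) = (φ - (5/3))*f(φ) = -15*φ/22 - 5.
Simple pole: residue = g(a) at a = 5/3, which is -135/22.


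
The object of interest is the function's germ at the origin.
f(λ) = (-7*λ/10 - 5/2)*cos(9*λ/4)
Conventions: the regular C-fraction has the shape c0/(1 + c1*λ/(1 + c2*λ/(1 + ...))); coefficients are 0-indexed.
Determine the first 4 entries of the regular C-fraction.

Taylor coefficients (expand at 0): a_0 = -5/2, a_1 = -7/10, a_2 = 405/64, a_3 = 567/320.
c0 = a_0 = -5/2. Peel one level at a time: if S = 1 + c*λ/S' with S'(0) = 1, then c is the λ-coefficient of S and S' = c*λ/(S - 1).
S_1 = c0/f = 1 + (-7/25)*λ + (52193/20000)*λ^2 + ...; c1 = -7/25.
S_2 = c1*λ/(S_1 - 1) = 1 + (52193/5600)*λ + (4227633/50176)*λ^2 + ...; c2 = 52193/5600.
S_3 = c2*λ/(S_2 - 1) = 1 + (-2025/224)*λ + ...; c3 = -2025/224.

The regular C-fraction coefficients are [-5/2, -7/25, 52193/5600, -2025/224].


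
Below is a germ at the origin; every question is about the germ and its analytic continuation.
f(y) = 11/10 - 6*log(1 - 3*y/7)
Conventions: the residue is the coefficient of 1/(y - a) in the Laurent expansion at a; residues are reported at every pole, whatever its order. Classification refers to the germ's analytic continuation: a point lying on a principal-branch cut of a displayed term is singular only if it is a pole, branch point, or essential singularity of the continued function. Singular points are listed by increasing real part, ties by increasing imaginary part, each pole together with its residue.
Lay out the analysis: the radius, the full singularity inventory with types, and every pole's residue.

Radius of convergence at 0: 7/3.
At 7/3: a logarithmic branch point.

Branch term (-6)*log(1 - y/(7/3)): its argument vanishes at y = 7/3, a logarithmic branch point, modulus 7/3.
The radius of convergence is the smallest modulus among the singular points: 7/3.


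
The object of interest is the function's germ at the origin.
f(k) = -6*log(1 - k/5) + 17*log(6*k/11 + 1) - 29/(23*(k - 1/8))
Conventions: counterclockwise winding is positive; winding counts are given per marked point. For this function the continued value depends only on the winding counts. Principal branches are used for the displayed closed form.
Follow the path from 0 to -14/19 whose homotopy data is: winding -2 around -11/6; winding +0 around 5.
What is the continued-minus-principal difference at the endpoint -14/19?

Continued minus principal equals -(68)*pi*i.

The rational part is single-valued and drops out of the difference; each branch term changes only by its own monodromy.
(17)*log(1 - k/(-11/6)): each positive loop around -11/6 adds 2*pi*i to the log, so winding -2 contributes (17)*(-2)*2*pi*i = -(68)*pi*i.
(-6)*log(1 - k/(5)): winding 0 around 5, so this term returns to its principal value, contribution 0.
Summing the contributions at k = -14/19 gives -(68)*pi*i.


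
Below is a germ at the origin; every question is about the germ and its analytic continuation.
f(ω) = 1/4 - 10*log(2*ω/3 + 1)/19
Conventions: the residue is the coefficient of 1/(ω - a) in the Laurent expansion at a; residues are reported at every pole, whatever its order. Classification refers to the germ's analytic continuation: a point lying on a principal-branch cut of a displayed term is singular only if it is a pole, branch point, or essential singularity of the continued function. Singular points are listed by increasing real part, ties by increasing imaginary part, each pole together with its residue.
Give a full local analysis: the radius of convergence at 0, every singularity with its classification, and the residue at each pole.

Branch term (-10/19)*log(1 - ω/(-3/2)): its argument vanishes at ω = -3/2, a logarithmic branch point, modulus 3/2.
The radius of convergence is the smallest modulus among the singular points: 3/2.

Radius of convergence at 0: 3/2.
At -3/2: a logarithmic branch point.


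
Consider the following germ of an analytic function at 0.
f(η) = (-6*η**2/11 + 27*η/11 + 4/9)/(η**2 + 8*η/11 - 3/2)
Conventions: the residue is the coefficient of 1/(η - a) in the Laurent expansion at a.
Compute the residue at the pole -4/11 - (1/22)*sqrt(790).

The factor η**2 + 8*η/11 - 3/2 splits as (η - a)(η - a') with a = -4/11 - (1/22)*sqrt(790), a' = -4/11 + (1/22)*sqrt(790). At the order-1 pole a set g(η) = (η - a)*f(η) = [-6*η**2/11 + 27*η/11 + 4/9] / (η - a').
Simple pole: residue = g(a) at a = -4/11 - (1/22)*sqrt(790), which is 345/242 + (16897/860310)*sqrt(790).

The residue is 345/242 + (16897/860310)*sqrt(790).


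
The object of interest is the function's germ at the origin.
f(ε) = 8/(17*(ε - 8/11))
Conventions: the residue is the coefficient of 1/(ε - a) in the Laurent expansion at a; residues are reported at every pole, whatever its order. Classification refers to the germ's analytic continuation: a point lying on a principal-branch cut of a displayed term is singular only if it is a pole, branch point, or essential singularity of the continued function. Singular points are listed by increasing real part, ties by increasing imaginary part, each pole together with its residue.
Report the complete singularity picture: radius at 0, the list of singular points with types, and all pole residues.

Radius of convergence at 0: 8/11.
At 8/11: a pole of order 1; residue 8/17.

Denominator factor (ε - 8/11): pole of order 1 at 8/11, modulus 8/11.
The radius of convergence is the smallest modulus among the singular points: 8/11.
At the order-1 pole 8/11 set g(ε) = (ε - (8/11))*f(ε) = 8/17.
Simple pole: residue = g(a) at a = 8/11, which is 8/17.


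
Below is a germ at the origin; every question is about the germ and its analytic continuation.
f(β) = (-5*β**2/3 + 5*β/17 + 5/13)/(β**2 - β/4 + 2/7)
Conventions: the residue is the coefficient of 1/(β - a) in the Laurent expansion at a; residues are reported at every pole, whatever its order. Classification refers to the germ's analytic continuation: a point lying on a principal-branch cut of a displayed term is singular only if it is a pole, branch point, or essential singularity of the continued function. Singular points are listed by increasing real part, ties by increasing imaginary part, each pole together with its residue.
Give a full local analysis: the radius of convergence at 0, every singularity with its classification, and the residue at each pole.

Radius of convergence at 0: (1/7)*sqrt(14).
At (1/8) - ((11/56)*sqrt(7))*i: a pole of order 1; residue (-25/408) + ((3805/12376)*sqrt(7))*i.
At (1/8) + ((11/56)*sqrt(7))*i: a pole of order 1; residue (-25/408) - ((3805/12376)*sqrt(7))*i.

Denominator factor (β**2 - β/4 + 2/7): discriminant -121/112, complex-conjugate roots (1/8) + ((11/56)*sqrt(7))*i and (1/8) - ((11/56)*sqrt(7))*i; poles of order 1, moduli (1/7)*sqrt(14) and (1/7)*sqrt(14).
The radius of convergence is the smallest modulus among the singular points: (1/7)*sqrt(14).
The factor β**2 - β/4 + 2/7 splits as (β - a)(β - a') with a = (1/8) - ((11/56)*sqrt(7))*i, a' = (1/8) + ((11/56)*sqrt(7))*i. At the order-1 pole a set g(β) = (β - a)*f(β) = [-5*β**2/3 + 5*β/17 + 5/13] / (β - a').
Simple pole: residue = g(a) at a = (1/8) - ((11/56)*sqrt(7))*i, which is (-25/408) + ((3805/12376)*sqrt(7))*i.
The factor β**2 - β/4 + 2/7 splits as (β - a)(β - a') with a = (1/8) + ((11/56)*sqrt(7))*i, a' = (1/8) - ((11/56)*sqrt(7))*i. At the order-1 pole a set g(β) = (β - a)*f(β) = [-5*β**2/3 + 5*β/17 + 5/13] / (β - a').
Simple pole: residue = g(a) at a = (1/8) + ((11/56)*sqrt(7))*i, which is (-25/408) - ((3805/12376)*sqrt(7))*i.
List the singular points by increasing real part (a conjugate pair: the negative imaginary part first).


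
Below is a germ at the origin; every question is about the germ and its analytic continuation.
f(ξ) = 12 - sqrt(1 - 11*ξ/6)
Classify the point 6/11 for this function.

The point is an algebraic (square-root) branch point.

The term (-1)*sqrt(1 - ξ/(6/11)) has argument 1 - 6/11/(6/11) = 0 at 6/11: a square-root (algebraic, two-sheeted) branch point; the remaining terms are analytic or single-valued there.


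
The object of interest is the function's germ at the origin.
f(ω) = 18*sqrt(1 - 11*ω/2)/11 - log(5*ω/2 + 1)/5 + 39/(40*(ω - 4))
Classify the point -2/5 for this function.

The point is a logarithmic branch point.

The term (-1/5)*log(1 - ω/(-2/5)) has argument 1 - -2/5/(-2/5) = 0 at -2/5: a logarithmic (infinitely-sheeted) branch point; the remaining terms are analytic or single-valued there.


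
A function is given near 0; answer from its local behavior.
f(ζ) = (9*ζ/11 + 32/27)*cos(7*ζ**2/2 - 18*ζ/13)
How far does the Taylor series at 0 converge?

The radius of convergence is infinite.

The factor cos(7*ζ**2/2 - 18*ζ/13) is entire and contributes no finite singular point.
The polynomial part has no poles.
No finite singular points: the Taylor series at 0 converges everywhere.


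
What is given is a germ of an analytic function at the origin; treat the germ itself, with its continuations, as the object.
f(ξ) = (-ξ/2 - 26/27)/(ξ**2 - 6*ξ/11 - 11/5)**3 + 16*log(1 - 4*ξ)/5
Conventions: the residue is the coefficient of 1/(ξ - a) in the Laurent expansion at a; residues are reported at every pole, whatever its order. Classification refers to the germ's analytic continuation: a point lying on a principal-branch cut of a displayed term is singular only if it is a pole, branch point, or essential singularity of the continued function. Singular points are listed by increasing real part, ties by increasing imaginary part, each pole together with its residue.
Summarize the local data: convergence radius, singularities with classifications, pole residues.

Radius of convergence at 0: 1/4.
At 3/11 - (4/55)*sqrt(430): a pole of order 3; residue (239014325/187580547072)*sqrt(430).
At 1/4: a logarithmic branch point.
At 3/11 + (4/55)*sqrt(430): a pole of order 3; residue -(239014325/187580547072)*sqrt(430).

Denominator factor (ξ**2 - 6*ξ/11 - 11/5)^3: discriminant 5504/605, real irrational roots 3/11 + (4/55)*sqrt(430) and 3/11 - (4/55)*sqrt(430); poles of order 3, moduli 3/11 + (4/55)*sqrt(430) and -3/11 + (4/55)*sqrt(430).
Branch term (16/5)*log(1 - ξ/(1/4)): its argument vanishes at ξ = 1/4, a logarithmic branch point, modulus 1/4.
The radius of convergence is the smallest modulus among the singular points: 1/4.
The branch term is analytic at 3/11 - (4/55)*sqrt(430) and contributes nothing to the residue; only the rational part matters.
The factor ξ**2 - 6*ξ/11 - 11/5 splits as (ξ - a)(ξ - a') with a = 3/11 - (4/55)*sqrt(430), a' = 3/11 + (4/55)*sqrt(430). At the order-3 pole a set g(ξ) = (ξ - a)^3*(rational part) = [-ξ/2 - 26/27] / (ξ - a')^3.
Order-3 pole: residue = g''(a)/2; g''(3/11 - (4/55)*sqrt(430)) = (239014325/93790273536)*sqrt(430), so the residue is (239014325/187580547072)*sqrt(430).
The branch term is analytic at 3/11 + (4/55)*sqrt(430) and contributes nothing to the residue; only the rational part matters.
The factor ξ**2 - 6*ξ/11 - 11/5 splits as (ξ - a)(ξ - a') with a = 3/11 + (4/55)*sqrt(430), a' = 3/11 - (4/55)*sqrt(430). At the order-3 pole a set g(ξ) = (ξ - a)^3*(rational part) = [-ξ/2 - 26/27] / (ξ - a')^3.
Order-3 pole: residue = g''(a)/2; g''(3/11 + (4/55)*sqrt(430)) = -(239014325/93790273536)*sqrt(430), so the residue is -(239014325/187580547072)*sqrt(430).
List the singular points by increasing real part (a conjugate pair: the negative imaginary part first).


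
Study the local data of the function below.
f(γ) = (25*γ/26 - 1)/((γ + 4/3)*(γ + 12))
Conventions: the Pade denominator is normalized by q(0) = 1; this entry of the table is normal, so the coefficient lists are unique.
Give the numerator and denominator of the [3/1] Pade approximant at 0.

Taylor coefficients needed (expand at 0): a_0 = -1/16, a_1 = 35/312, a_2 = -2683/29952, a_3 = 935/13824, a_4 = -218953/4313088.
Write the denominator as Q(γ) = 1 + q1*γ. Requiring Q*f - P = O(γ^5) with deg P <= 3 kills the coefficients of γ^4..γ^4 in Q*f:
  γ^4: a_4 + q1*a_3 = 0, i.e. -218953/4313088 + (935/13824)*q1 = 0.
Solving this linear system: q1 = 218953/291720.
The numerator is Q*f truncated at degree 3: P0 = a_0 = -1/16; P1 = a_1 + q1*a_0 = 101549/1555840; P2 = a_2 + q1*a_1 = -43521/8090368; P3 = a_3 + q1*a_2 = 130563/323614720.

The Pade approximant has numerator coefficients [-1/16, 101549/1555840, -43521/8090368, 130563/323614720]; denominator coefficients [1, 218953/291720].


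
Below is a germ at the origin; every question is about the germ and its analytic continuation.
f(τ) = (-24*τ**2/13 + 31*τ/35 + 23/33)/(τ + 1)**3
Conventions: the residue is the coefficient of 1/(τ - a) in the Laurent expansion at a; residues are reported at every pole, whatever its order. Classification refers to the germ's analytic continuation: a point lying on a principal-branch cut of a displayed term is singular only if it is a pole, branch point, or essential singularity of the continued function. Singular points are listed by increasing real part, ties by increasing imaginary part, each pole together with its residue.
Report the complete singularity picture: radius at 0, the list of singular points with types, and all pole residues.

Denominator factor (τ + 1)^3: pole of order 3 at -1, modulus 1.
The radius of convergence is the smallest modulus among the singular points: 1.
At the order-3 pole -1 set g(τ) = (τ - (-1))^3*f(τ) = -24*τ**2/13 + 31*τ/35 + 23/33.
Order-3 pole: residue = g''(a)/2; g''(-1) = -48/13, so the residue is -24/13.

Radius of convergence at 0: 1.
At -1: a pole of order 3; residue -24/13.


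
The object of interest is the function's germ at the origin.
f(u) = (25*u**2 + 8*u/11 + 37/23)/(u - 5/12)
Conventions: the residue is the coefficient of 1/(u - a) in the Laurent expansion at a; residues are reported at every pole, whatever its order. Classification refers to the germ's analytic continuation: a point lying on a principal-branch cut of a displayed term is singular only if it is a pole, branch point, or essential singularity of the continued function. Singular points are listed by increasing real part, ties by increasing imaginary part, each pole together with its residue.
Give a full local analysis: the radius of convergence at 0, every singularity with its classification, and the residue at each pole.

Radius of convergence at 0: 5/12.
At 5/12: a pole of order 1; residue 227773/36432.

Denominator factor (u - 5/12): pole of order 1 at 5/12, modulus 5/12.
The radius of convergence is the smallest modulus among the singular points: 5/12.
At the order-1 pole 5/12 set g(u) = (u - (5/12))*f(u) = 25*u**2 + 8*u/11 + 37/23.
Simple pole: residue = g(a) at a = 5/12, which is 227773/36432.


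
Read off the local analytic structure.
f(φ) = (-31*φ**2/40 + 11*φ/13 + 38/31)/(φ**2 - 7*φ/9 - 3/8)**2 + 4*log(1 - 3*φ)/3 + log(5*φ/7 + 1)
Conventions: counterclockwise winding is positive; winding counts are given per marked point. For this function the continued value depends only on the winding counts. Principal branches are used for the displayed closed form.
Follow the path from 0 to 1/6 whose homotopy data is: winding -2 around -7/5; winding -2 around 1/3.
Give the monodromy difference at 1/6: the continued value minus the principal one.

The rational part is single-valued and drops out of the difference; each branch term changes only by its own monodromy.
(4/3)*log(1 - φ/(1/3)): each positive loop around 1/3 adds 2*pi*i to the log, so winding -2 contributes (4/3)*(-2)*2*pi*i = -(16/3)*pi*i.
(1)*log(1 - φ/(-7/5)): each positive loop around -7/5 adds 2*pi*i to the log, so winding -2 contributes (1)*(-2)*2*pi*i = -(4)*pi*i.
Summing the contributions at φ = 1/6 gives -(28/3)*pi*i.

Continued minus principal equals -(28/3)*pi*i.


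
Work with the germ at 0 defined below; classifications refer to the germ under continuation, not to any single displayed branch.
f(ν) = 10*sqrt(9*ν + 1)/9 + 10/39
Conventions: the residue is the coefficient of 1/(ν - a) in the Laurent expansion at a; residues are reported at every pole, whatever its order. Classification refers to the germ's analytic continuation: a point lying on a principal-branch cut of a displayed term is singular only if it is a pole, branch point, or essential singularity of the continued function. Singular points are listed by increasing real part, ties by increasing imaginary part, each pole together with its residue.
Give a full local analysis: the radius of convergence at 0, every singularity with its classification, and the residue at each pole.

Radius of convergence at 0: 1/9.
At -1/9: an algebraic (square-root) branch point.

Branch term (10/9)*sqrt(1 - ν/(-1/9)): its argument vanishes at ν = -1/9, a square-root branch point, modulus 1/9.
The radius of convergence is the smallest modulus among the singular points: 1/9.


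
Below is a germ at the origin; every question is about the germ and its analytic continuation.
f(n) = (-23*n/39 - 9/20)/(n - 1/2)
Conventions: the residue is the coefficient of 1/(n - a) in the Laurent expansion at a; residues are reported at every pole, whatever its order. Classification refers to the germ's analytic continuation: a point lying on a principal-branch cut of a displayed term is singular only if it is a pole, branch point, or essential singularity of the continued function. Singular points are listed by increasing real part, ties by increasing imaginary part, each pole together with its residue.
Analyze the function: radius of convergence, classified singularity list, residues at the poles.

Radius of convergence at 0: 1/2.
At 1/2: a pole of order 1; residue -581/780.

Denominator factor (n - 1/2): pole of order 1 at 1/2, modulus 1/2.
The radius of convergence is the smallest modulus among the singular points: 1/2.
At the order-1 pole 1/2 set g(n) = (n - (1/2))*f(n) = -23*n/39 - 9/20.
Simple pole: residue = g(a) at a = 1/2, which is -581/780.
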